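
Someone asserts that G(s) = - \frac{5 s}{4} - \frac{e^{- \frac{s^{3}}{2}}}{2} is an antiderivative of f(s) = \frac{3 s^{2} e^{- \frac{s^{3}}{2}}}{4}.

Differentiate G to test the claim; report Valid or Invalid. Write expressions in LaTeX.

Invalid: d/ds[G] - f = - \frac{5}{4}, which is not 0.

d/ds[G] = \frac{\left(3 s^{2} - 5 e^{\frac{s^{3}}{2}}\right) e^{- \frac{s^{3}}{2}}}{4}
d/ds[G] - f(s) = - \frac{5}{4} != 0.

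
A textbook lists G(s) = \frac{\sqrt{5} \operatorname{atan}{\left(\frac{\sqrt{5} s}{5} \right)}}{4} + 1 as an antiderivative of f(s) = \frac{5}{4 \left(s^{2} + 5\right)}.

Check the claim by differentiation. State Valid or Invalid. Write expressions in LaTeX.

Valid. The derivative of G reproduces f.

d/ds[G] = \frac{5}{4 s^{2} + 20}
This equals f(s) exactly, so the claim holds.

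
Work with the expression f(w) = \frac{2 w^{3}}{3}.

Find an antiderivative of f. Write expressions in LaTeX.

An antiderivative is F(w) = \frac{w^{4}}{6}.

For F(w) to be correct the identity F'(w) - f(w) = 0 must hold.
Check: d/dw[\frac{w^{4}}{6}] = \frac{2 w^{3}}{3} = f(w).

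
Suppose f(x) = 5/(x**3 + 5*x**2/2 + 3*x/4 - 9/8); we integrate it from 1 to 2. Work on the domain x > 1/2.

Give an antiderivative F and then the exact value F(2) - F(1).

Antiderivative: F(x) = -5*(-2*x*log(x - 1/2) + 2*x*log(x + 3/2) - 3*log(x - 1/2) + 3*log(x + 3/2) - 4)/(4*(2*x + 3)); value = -5*log(7/2)/4 - 2/7 + 5*log(3/2)/4 + 5*log(2)/4 + 5*log(5/2)/4

The denominator factors as (2*x - 1)*(2*x + 3)**2; partial fractions split f into directly integrable pieces: -5/(2*(2*x + 3)) - 10/(2*x + 3)**2 + 5/(2*(2*x - 1)).
F(x) = -5*(-2*x*log(x - 1/2) + 2*x*log(x + 3/2) - 3*log(x - 1/2) + 3*log(x + 3/2) - 4)/(4*(2*x + 3)) is an antiderivative of f.
Check: d/dx[-5*(-2*x*log(x - 1/2) + 2*x*log(x + 3/2) - 3*log(x - 1/2) + 3*log(x + 3/2) - 4)/(4*(2*x + 3))] = 40/(8*x**3 + 20*x**2 + 6*x - 9), which equals f(x).
F(2) = -5*log(7/2)/4 + 5*log(3/2)/4 + 5/7; F(1) = -5*log(5/2)/4 - 5*log(2)/4 + 1.
Integral = F(2) - F(1) = -5*log(7/2)/4 - 2/7 + 5*log(3/2)/4 + 5*log(2)/4 + 5*log(5/2)/4.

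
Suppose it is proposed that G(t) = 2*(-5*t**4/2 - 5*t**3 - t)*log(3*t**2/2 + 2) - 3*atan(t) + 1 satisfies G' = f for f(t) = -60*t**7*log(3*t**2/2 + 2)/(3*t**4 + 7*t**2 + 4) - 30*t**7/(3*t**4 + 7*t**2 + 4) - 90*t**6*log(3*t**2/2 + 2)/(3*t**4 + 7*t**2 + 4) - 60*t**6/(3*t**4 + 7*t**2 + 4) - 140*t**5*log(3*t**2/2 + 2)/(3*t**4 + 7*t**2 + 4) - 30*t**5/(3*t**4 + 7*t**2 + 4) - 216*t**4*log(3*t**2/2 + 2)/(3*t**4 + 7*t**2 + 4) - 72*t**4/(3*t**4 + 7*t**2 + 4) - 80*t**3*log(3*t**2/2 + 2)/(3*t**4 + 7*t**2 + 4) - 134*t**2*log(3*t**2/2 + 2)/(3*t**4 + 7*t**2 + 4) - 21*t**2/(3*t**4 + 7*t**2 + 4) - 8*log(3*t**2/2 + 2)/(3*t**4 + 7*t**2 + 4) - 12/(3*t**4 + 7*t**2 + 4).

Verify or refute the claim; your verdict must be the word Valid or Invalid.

Valid. The derivative of G reproduces f.

d/dt[G] = (-60*t**7*log(3*t**2/2 + 2) - 30*t**7 - 90*t**6*log(3*t**2/2 + 2) - 60*t**6 - 140*t**5*log(3*t**2/2 + 2) - 30*t**5 - 216*t**4*log(3*t**2/2 + 2) - 72*t**4 - 80*t**3*log(3*t**2/2 + 2) - 134*t**2*log(3*t**2/2 + 2) - 21*t**2 - 8*log(3*t**2/2 + 2) - 12)/(3*t**4 + 7*t**2 + 4)
This equals f(t) exactly, so the claim holds.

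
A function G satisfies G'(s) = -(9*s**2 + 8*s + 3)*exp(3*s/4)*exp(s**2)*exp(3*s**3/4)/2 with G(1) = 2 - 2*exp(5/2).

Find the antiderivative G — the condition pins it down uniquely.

G(s) = 2*(1 - exp(3*s**3/4 + s**2 + 3*s/4))

G'(s) matches the chain-rule pattern g'(h)*h' with inner function h(s) = 3*s**3/4 + s**2 + 3*s/4; substituting u = h(s) collapses the integral.
A general antiderivative is -2*exp(3*s**3/4 + s**2 + 3*s/4) + C.
The condition gives C = 2 - 2*exp(5/2) - (-2*exp(5/2)) = 2.
So G(s) = 2*(1 - exp(3*s**3/4 + s**2 + 3*s/4)).
Check: d/ds[2*(1 - exp(3*s**3/4 + s**2 + 3*s/4))] = -9*s**2*exp(3*s/4)*exp(s**2)*exp(3*s**3/4)/2 - 4*s*exp(3*s/4)*exp(s**2)*exp(3*s**3/4) - 3*exp(3*s/4)*exp(s**2)*exp(3*s**3/4)/2, which equals G'(s).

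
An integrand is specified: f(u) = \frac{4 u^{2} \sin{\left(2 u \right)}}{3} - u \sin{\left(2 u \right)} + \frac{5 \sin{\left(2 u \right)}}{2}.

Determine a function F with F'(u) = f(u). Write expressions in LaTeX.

An antiderivative is F(u) = - \frac{2 u^{2} \cos{\left(2 u \right)}}{3} + \frac{2 u \sin{\left(2 u \right)}}{3} + \frac{u \cos{\left(2 u \right)}}{2} - \frac{\sin{\left(2 u \right)}}{4} - \frac{11 \cos{\left(2 u \right)}}{12}.

The integrand splits into summands that can be handled one at a time.
Check: d/du[- \frac{2 u^{2} \cos{\left(2 u \right)}}{3} + \frac{2 u \sin{\left(2 u \right)}}{3} + \frac{u \cos{\left(2 u \right)}}{2} - \frac{\sin{\left(2 u \right)}}{4} - \frac{11 \cos{\left(2 u \right)}}{12}] = \frac{4 u^{2} \sin{\left(2 u \right)}}{3} - u \sin{\left(2 u \right)} + \frac{5 \sin{\left(2 u \right)}}{2} = f(u).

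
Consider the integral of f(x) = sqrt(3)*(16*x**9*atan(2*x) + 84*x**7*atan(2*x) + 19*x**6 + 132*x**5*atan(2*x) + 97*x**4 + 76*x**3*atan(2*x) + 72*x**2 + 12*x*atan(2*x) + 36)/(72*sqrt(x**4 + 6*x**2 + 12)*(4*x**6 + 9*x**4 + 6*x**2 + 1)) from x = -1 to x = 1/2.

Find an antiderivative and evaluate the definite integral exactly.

Recognize the product-rule pattern: f = u'v + uv' with u = -sqrt(x**4/3 + 2*x**2 + 4)/4, v = x/(4*(3*x**2/2 + 3/2)) - atan(2*x)/3, so integration by parts undoes it.
F(x) = (2*x**2*sqrt(x**4 + 6*x**2 + 12)*atan(2*x) - x*sqrt(x**4 + 6*x**2 + 12) + 2*sqrt(x**4 + 6*x**2 + 12)*atan(2*x))/(24*sqrt(3)*x**2 + 24*sqrt(3)) is an antiderivative of f.
Check: d/dx[(2*x**2*sqrt(x**4 + 6*x**2 + 12)*atan(2*x) - x*sqrt(x**4 + 6*x**2 + 12) + 2*sqrt(x**4 + 6*x**2 + 12)*atan(2*x))/(24*sqrt(3)*x**2 + 24*sqrt(3))] = (16*sqrt(3)*x**9*atan(2*x) + 84*sqrt(3)*x**7*atan(2*x) + 19*sqrt(3)*x**6 + 132*sqrt(3)*x**5*atan(2*x) + 97*sqrt(3)*x**4 + 76*sqrt(3)*x**3*atan(2*x) + 72*sqrt(3)*x**2 + 12*sqrt(3)*x*atan(2*x) + 36*sqrt(3))/(288*x**6*sqrt(x**4 + 6*x**2 + 12) + 648*x**4*sqrt(x**4 + 6*x**2 + 12) + 432*x**2*sqrt(x**4 + 6*x**2 + 12) + 72*sqrt(x**4 + 6*x**2 + 12)), which equals f(x).
F(1/2) = -sqrt(651)/720 + sqrt(651)*pi/576; F(-1) = -sqrt(57)*atan(2)/36 + sqrt(57)/144.
Integral = F(1/2) - F(-1) = -sqrt(57)/144 - sqrt(651)/720 + sqrt(651)*pi/576 + sqrt(57)*atan(2)/36.

Antiderivative: F(x) = (2*x**2*sqrt(x**4 + 6*x**2 + 12)*atan(2*x) - x*sqrt(x**4 + 6*x**2 + 12) + 2*sqrt(x**4 + 6*x**2 + 12)*atan(2*x))/(24*sqrt(3)*x**2 + 24*sqrt(3)); value = -sqrt(57)/144 - sqrt(651)/720 + sqrt(651)*pi/576 + sqrt(57)*atan(2)/36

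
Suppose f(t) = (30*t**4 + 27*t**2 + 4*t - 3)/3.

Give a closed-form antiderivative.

A first test for any F(t): its t-derivative must equal f(t) identically.
Check: d/dt[(24*t**5 + 36*t**3 + 8*t**2 - 12*t - 15)/12] = 10*t**4 + 9*t**2 + 4*t/3 - 1, which equals f(t).

An antiderivative is F(t) = (24*t**5 + 36*t**3 + 8*t**2 - 12*t - 15)/12.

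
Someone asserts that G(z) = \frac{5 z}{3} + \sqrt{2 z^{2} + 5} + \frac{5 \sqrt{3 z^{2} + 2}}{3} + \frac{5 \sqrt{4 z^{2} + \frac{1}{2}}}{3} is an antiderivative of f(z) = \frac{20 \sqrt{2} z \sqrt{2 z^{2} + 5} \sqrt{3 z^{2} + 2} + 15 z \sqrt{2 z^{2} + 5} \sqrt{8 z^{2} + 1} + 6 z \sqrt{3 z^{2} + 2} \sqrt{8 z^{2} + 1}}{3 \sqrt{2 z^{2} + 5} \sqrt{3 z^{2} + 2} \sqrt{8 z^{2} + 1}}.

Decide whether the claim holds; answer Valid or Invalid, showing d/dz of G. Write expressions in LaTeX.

Invalid: d/dz[G] - f = \frac{5}{3}, which is not 0.

d/dz[G] = \frac{20 \sqrt{2} z \sqrt{2 z^{2} + 5} \sqrt{3 z^{2} + 2} + 15 z \sqrt{2 z^{2} + 5} \sqrt{8 z^{2} + 1} + 6 z \sqrt{3 z^{2} + 2} \sqrt{8 z^{2} + 1} + 5 \sqrt{2 z^{2} + 5} \sqrt{3 z^{2} + 2} \sqrt{8 z^{2} + 1}}{3 \sqrt{2 z^{2} + 5} \sqrt{3 z^{2} + 2} \sqrt{8 z^{2} + 1}}
d/dz[G] - f(z) = \frac{5}{3} != 0.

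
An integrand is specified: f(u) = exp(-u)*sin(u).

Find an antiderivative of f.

Differentiate the proposed F(u) back; it has to land on f(u) exactly.
Check: d/du[(-sin(u) - cos(u))*exp(-u)/2] = exp(-u)*sin(u) = f(u).

An antiderivative is F(u) = (-sin(u) - cos(u))*exp(-u)/2.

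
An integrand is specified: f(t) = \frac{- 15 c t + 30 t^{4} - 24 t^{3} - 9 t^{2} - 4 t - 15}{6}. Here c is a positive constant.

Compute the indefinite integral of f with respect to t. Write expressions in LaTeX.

F(t) = \frac{t \left(- 15 c t + 12 t^{4} - 12 t^{3} - 6 t^{2} - 4 t - 30\right)}{12} + C

A first test for any F(t): its t-derivative must equal f(t) identically.
Check: d/dt[\frac{t \left(- 15 c t + 12 t^{4} - 12 t^{3} - 6 t^{2} - 4 t - 30\right)}{12}] = - \frac{5 c t}{2} + 5 t^{4} - 4 t^{3} - \frac{3 t^{2}}{2} - \frac{2 t}{3} - \frac{5}{2}, which equals f(t).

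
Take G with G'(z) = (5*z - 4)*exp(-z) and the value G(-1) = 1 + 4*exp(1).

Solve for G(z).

G(z) = (-5*z - 1)*exp(-z) + 1

Recognize the product-rule pattern: G'(z) = u'v + uv' with u = -5*z - 1, v = exp(-z), so integration by parts undoes it.
A general antiderivative is (-5*z - 1)*exp(-z) + C.
The condition gives C = 1 + 4*exp(1) - (4*exp(1)) = 1.
So G(z) = (-5*z - 1)*exp(-z) + 1.
Check: d/dz[(-5*z - 1)*exp(-z) + 1] = (5*z - 4)*exp(-z) = G'(z).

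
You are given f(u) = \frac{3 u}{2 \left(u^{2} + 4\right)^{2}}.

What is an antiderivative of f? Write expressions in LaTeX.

f matches the chain-rule pattern g'(h)*h' with inner function h(u) = 4 u^{2} + 16; substituting w = h(u) collapses the integral.
Check: d/du[- \frac{3}{4 u^{2} + 16}] = \frac{3 u}{2 u^{4} + 16 u^{2} + 32}, which equals f(u).

An antiderivative is F(u) = - \frac{3}{4 u^{2} + 16}.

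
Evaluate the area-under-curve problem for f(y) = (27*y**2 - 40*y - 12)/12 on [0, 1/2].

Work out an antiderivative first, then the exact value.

Antiderivative: F(y) = y*(9*y**2 - 20*y - 12)/12; value = -79/96

Whatever form F(y) takes, F'(y) = f(y) is non-negotiable.
F(y) = y*(9*y**2 - 20*y - 12)/12 is an antiderivative of f.
Check: d/dy[y*(9*y**2 - 20*y - 12)/12] = 9*y**2/4 - 10*y/3 - 1, which equals f(y).
F(1/2) = -79/96; F(0) = 0.
Integral = F(1/2) - F(0) = -79/96.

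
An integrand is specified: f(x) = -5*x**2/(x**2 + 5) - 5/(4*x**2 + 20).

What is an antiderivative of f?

An antiderivative is F(x) = -(20*x - 19*sqrt(5)*atan(sqrt(5)*x/5))/4.

The integrand splits into summands that can be handled one at a time.
Check: d/dx[-(20*x - 19*sqrt(5)*atan(sqrt(5)*x/5))/4] = (-20*x**2 - 5)/(4*x**2 + 20), which equals f(x).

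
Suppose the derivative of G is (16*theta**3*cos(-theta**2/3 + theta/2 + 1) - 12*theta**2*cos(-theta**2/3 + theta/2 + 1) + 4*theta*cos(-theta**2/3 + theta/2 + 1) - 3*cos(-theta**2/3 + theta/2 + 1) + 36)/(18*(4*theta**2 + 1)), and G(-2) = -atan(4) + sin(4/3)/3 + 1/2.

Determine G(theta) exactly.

Differentiate the proposed G(theta) back; it has to land on the given G'(theta).
A general antiderivative is -sin(-theta**2/3 + theta/2 + 1)/3 + atan(2*theta) + C.
The condition gives C = -atan(4) + sin(4/3)/3 + 1/2 - (-atan(4) + sin(4/3)/3) = 1/2.
So G(theta) = (-2*sin(-theta**2/3 + theta/2 + 1) + 6*atan(2*theta) + 3)/6.
Check: d/dtheta[(-2*sin(-theta**2/3 + theta/2 + 1) + 6*atan(2*theta) + 3)/6] = (16*theta**3*cos(-theta**2/3 + theta/2 + 1) - 12*theta**2*cos(-theta**2/3 + theta/2 + 1) + 4*theta*cos(-theta**2/3 + theta/2 + 1) - 3*cos(-theta**2/3 + theta/2 + 1) + 36)/(72*theta**2 + 18), which equals G'(theta).

G(theta) = (-2*sin(-theta**2/3 + theta/2 + 1) + 6*atan(2*theta) + 3)/6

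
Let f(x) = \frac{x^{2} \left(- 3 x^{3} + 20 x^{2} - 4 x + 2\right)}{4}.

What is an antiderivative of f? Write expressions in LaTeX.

An antiderivative is F(x) = - \frac{x^{3} \left(3 x^{3} - 24 x^{2} + 6 x - 4\right)}{24}.

Whatever form F(x) takes, F'(x) = f(x) is non-negotiable.
Check: d/dx[- \frac{x^{3} \left(3 x^{3} - 24 x^{2} + 6 x - 4\right)}{24}] = - \frac{3 x^{5}}{4} + 5 x^{4} - x^{3} + \frac{x^{2}}{2}, which equals f(x).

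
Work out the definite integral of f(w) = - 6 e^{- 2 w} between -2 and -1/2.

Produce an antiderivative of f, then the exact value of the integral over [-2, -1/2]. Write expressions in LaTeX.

Antiderivative: F(w) = 3 e^{- 2 w}; value = - 3 e^{4} + 3 e

A candidate is checked by its d/dw: the result must match f(w).
F(w) = 3 e^{- 2 w} is an antiderivative of f.
Check: d/dw[3 e^{- 2 w}] = - 6 e^{- 2 w} = f(w).
F(-1/2) = 3 e; F(-2) = 3 e^{4}.
Integral = F(-1/2) - F(-2) = - 3 e^{4} + 3 e.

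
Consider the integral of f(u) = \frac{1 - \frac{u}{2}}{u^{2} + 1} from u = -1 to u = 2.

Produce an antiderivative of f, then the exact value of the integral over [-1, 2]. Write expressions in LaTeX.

Antiderivative: F(u) = - \frac{\log{\left(u^{2} + 1 \right)}}{4} + \operatorname{atan}{\left(u \right)}; value = - \frac{\log{\left(5 \right)}}{4} + \frac{\log{\left(2 \right)}}{4} + \frac{\pi}{4} + \operatorname{atan}{\left(2 \right)}

A candidate is checked by its d/du: the result must match f(u).
F(u) = - \frac{\log{\left(u^{2} + 1 \right)}}{4} + \operatorname{atan}{\left(u \right)} is an antiderivative of f.
Check: d/du[- \frac{\log{\left(u^{2} + 1 \right)}}{4} + \operatorname{atan}{\left(u \right)}] = \frac{2 - u}{2 u^{2} + 2}, which equals f(u).
F(2) = - \frac{\log{\left(5 \right)}}{4} + \operatorname{atan}{\left(2 \right)}; F(-1) = - \frac{\pi}{4} - \frac{\log{\left(2 \right)}}{4}.
Integral = F(2) - F(-1) = - \frac{\log{\left(5 \right)}}{4} + \frac{\log{\left(2 \right)}}{4} + \frac{\pi}{4} + \operatorname{atan}{\left(2 \right)}.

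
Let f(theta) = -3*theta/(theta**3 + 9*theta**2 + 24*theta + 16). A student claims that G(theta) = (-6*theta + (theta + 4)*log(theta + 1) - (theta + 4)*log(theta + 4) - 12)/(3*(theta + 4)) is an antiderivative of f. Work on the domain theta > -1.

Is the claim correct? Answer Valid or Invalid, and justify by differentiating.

Valid - the claim checks out under differentiation.

d/dtheta[G] = -3*theta/(theta**3 + 9*theta**2 + 24*theta + 16)
This equals f(theta) exactly, so the claim holds.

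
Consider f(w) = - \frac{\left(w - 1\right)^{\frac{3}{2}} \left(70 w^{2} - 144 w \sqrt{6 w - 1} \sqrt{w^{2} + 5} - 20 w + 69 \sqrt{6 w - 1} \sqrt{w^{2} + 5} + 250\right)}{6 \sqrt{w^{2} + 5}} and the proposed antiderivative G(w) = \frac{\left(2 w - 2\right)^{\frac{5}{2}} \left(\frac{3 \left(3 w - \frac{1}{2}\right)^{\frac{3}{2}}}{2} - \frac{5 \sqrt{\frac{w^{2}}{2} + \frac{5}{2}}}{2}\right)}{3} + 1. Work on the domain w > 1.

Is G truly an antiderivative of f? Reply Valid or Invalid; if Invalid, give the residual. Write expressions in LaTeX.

d/dw[G] = \frac{- 70 w^{3} \sqrt{w - 1} + 144 w^{2} \sqrt{w - 1} \sqrt{6 w - 1} \sqrt{w^{2} + 5} + 90 w^{2} \sqrt{w - 1} - 213 w \sqrt{w - 1} \sqrt{6 w - 1} \sqrt{w^{2} + 5} - 270 w \sqrt{w - 1} + 69 \sqrt{w - 1} \sqrt{6 w - 1} \sqrt{w^{2} + 5} + 250 \sqrt{w - 1}}{6 \sqrt{w^{2} + 5}}
This equals f(w) exactly, so the claim holds.

Valid - differentiating G returns exactly f.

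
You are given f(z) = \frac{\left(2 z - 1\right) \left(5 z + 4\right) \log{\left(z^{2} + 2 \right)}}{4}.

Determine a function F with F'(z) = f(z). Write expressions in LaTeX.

An antiderivative is F(z) = \frac{5 z^{3} \log{\left(z^{2} + 2 \right)}}{6} - \frac{5 z^{3}}{9} + \frac{3 z^{2} \log{\left(z^{2} + 2 \right)}}{8} - \frac{3 z^{2}}{8} - z \log{\left(z^{2} + 2 \right)} + \frac{16 z}{3} + \frac{3 \log{\left(z^{2} + 2 \right)}}{4} - \frac{16 \sqrt{2} \operatorname{atan}{\left(\frac{\sqrt{2} z}{2} \right)}}{3}.

For F(z) to be correct the identity F'(z) - f(z) = 0 must hold.
Check: d/dz[\frac{5 z^{3} \log{\left(z^{2} + 2 \right)}}{6} - \frac{5 z^{3}}{9} + \frac{3 z^{2} \log{\left(z^{2} + 2 \right)}}{8} - \frac{3 z^{2}}{8} - z \log{\left(z^{2} + 2 \right)} + \frac{16 z}{3} + \frac{3 \log{\left(z^{2} + 2 \right)}}{4} - \frac{16 \sqrt{2} \operatorname{atan}{\left(\frac{\sqrt{2} z}{2} \right)}}{3}] = \frac{5 z^{2} \log{\left(z^{2} + 2 \right)}}{2} + \frac{3 z \log{\left(z^{2} + 2 \right)}}{4} - \log{\left(z^{2} + 2 \right)}, which equals f(z).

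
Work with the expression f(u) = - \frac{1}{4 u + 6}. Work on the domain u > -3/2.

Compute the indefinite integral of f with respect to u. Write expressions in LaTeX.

F(u) = - \frac{\log{\left(2 u + 3 \right)}}{4} + C

Check any antiderivative F(u) by computing F'(u) and comparing it with f(u).
Check: d/du[- \frac{\log{\left(2 u + 3 \right)}}{4}] = - \frac{1}{4 u + 6} = f(u).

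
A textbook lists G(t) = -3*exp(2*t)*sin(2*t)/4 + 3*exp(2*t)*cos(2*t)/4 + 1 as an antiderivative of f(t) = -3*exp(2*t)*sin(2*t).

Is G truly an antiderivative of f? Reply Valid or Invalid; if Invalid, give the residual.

d/dt[G] = -3*exp(2*t)*sin(2*t)
This equals f(t) exactly, so the claim holds.

Valid - the claim checks out under differentiation.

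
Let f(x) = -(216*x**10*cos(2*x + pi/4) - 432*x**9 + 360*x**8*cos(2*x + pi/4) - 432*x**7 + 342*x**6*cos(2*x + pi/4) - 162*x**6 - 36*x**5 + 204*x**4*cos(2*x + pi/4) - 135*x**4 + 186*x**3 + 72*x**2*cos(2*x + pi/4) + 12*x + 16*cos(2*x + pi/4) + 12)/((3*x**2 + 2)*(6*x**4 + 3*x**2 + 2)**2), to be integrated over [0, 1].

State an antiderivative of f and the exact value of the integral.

Antiderivative: F(x) = (-3*x + 2*(6*x**4 + 3*x**2 + 2)*log(3*x**2 + 2) - (6*x**4 + 3*x**2 + 2)*sin(2*x + pi/4) + 5)/(6*x**4 + 3*x**2 + 2); value = -51/22 - 2*log(2) - sin(pi/4 + 2) + sqrt(2)/2 + 2*log(5)

Differentiate the proposed F(x) back; it has to land on f(x) exactly.
F(x) = (-3*x + 2*(6*x**4 + 3*x**2 + 2)*log(3*x**2 + 2) - (6*x**4 + 3*x**2 + 2)*sin(2*x + pi/4) + 5)/(6*x**4 + 3*x**2 + 2) is an antiderivative of f.
Check: d/dx[(-3*x + 2*(6*x**4 + 3*x**2 + 2)*log(3*x**2 + 2) - (6*x**4 + 3*x**2 + 2)*sin(2*x + pi/4) + 5)/(6*x**4 + 3*x**2 + 2)] = (-216*x**10*cos(2*x + pi/4) + 432*x**9 - 360*x**8*cos(2*x + pi/4) + 432*x**7 - 342*x**6*cos(2*x + pi/4) + 162*x**6 + 36*x**5 - 204*x**4*cos(2*x + pi/4) + 135*x**4 - 186*x**3 - 72*x**2*cos(2*x + pi/4) - 12*x - 16*cos(2*x + pi/4) - 12)/(108*x**10 + 180*x**8 + 171*x**6 + 102*x**4 + 36*x**2 + 8), which equals f(x).
F(1) = -sin(pi/4 + 2) + 2/11 + 2*log(5); F(0) = -sqrt(2)/2 + 2*log(2) + 5/2.
Integral = F(1) - F(0) = -51/22 - 2*log(2) - sin(pi/4 + 2) + sqrt(2)/2 + 2*log(5).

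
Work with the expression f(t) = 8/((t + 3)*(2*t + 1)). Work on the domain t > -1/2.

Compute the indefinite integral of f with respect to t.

F(t) = 8*(log(t + 1/2) - log(t + 3))/5 + C

The denominator factors as (t + 3)*(2*t + 1); partial fractions split f into directly integrable pieces: 16/(5*(2*t + 1)) - 8/(5*(t + 3)).
Check: d/dt[8*(log(t + 1/2) - log(t + 3))/5] = 8/(2*t**2 + 7*t + 3), which equals f(t).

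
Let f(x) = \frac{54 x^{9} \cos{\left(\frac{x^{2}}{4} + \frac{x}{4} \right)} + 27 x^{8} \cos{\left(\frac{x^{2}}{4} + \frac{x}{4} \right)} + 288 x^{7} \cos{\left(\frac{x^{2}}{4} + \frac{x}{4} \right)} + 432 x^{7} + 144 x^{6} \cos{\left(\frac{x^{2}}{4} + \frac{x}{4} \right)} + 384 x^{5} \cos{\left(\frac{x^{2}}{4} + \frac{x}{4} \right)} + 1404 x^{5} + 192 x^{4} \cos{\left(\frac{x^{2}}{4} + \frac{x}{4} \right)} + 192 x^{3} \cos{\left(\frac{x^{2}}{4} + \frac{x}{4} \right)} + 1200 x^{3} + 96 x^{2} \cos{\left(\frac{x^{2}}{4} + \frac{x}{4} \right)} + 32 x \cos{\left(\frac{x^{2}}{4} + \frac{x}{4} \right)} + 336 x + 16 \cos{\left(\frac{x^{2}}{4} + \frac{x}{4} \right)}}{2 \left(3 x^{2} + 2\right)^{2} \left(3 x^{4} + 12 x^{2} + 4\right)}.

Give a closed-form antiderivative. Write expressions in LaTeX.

An antiderivative is F(x) = 2 \log{\left(\frac{x^{4}}{2} + 2 x^{2} + \frac{2}{3} \right)} + 2 \sin{\left(\frac{x^{2}}{4} + \frac{x}{4} \right)} + \frac{1}{3 x^{2} + 2}.

Check any antiderivative F(x) by computing F'(x) and comparing it with f(x).
Check: d/dx[2 \log{\left(\frac{x^{4}}{2} + 2 x^{2} + \frac{2}{3} \right)} + 2 \sin{\left(\frac{x^{2}}{4} + \frac{x}{4} \right)} + \frac{1}{3 x^{2} + 2}] = \frac{54 x^{9} \cos{\left(\frac{x^{2}}{4} + \frac{x}{4} \right)} + 27 x^{8} \cos{\left(\frac{x^{2}}{4} + \frac{x}{4} \right)} + 288 x^{7} \cos{\left(\frac{x^{2}}{4} + \frac{x}{4} \right)} + 432 x^{7} + 144 x^{6} \cos{\left(\frac{x^{2}}{4} + \frac{x}{4} \right)} + 384 x^{5} \cos{\left(\frac{x^{2}}{4} + \frac{x}{4} \right)} + 1404 x^{5} + 192 x^{4} \cos{\left(\frac{x^{2}}{4} + \frac{x}{4} \right)} + 192 x^{3} \cos{\left(\frac{x^{2}}{4} + \frac{x}{4} \right)} + 1200 x^{3} + 96 x^{2} \cos{\left(\frac{x^{2}}{4} + \frac{x}{4} \right)} + 32 x \cos{\left(\frac{x^{2}}{4} + \frac{x}{4} \right)} + 336 x + 16 \cos{\left(\frac{x^{2}}{4} + \frac{x}{4} \right)}}{54 x^{8} + 288 x^{6} + 384 x^{4} + 192 x^{2} + 32}, which equals f(x).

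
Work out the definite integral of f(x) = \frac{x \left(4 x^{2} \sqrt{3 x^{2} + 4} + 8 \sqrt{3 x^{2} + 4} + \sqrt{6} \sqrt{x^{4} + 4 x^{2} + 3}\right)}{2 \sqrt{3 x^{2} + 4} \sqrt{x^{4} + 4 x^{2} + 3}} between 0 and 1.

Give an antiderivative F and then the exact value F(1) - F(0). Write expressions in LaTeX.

Antiderivative: F(x) = \frac{\sqrt{6} \sqrt{3 x^{2} + 4} + 6 \sqrt{x^{4} + 4 x^{2} + 3}}{6}; value = - \sqrt{3} - \frac{\sqrt{6}}{3} + \frac{\sqrt{42}}{6} + 2 \sqrt{2}

Any candidate F(x) must reproduce f(x) exactly when differentiated.
F(x) = \frac{\sqrt{6} \sqrt{3 x^{2} + 4} + 6 \sqrt{x^{4} + 4 x^{2} + 3}}{6} is an antiderivative of f.
Check: d/dx[\frac{\sqrt{6} \sqrt{3 x^{2} + 4} + 6 \sqrt{x^{4} + 4 x^{2} + 3}}{6}] = \frac{4 x^{3} \sqrt{3 x^{2} + 4} + 8 x \sqrt{3 x^{2} + 4} + \sqrt{6} x \sqrt{x^{4} + 4 x^{2} + 3}}{2 \sqrt{3 x^{2} + 4} \sqrt{x^{4} + 4 x^{2} + 3}}, which equals f(x).
F(1) = \frac{\sqrt{42}}{6} + 2 \sqrt{2}; F(0) = \frac{\sqrt{6}}{3} + \sqrt{3}.
Integral = F(1) - F(0) = - \sqrt{3} - \frac{\sqrt{6}}{3} + \frac{\sqrt{42}}{6} + 2 \sqrt{2}.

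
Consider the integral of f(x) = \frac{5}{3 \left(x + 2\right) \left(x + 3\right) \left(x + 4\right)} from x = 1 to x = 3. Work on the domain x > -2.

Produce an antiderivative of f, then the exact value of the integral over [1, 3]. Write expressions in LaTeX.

Factor the denominator (3 \left(x + 2\right) \left(x + 3\right) \left(x + 4\right)) and decompose: f = \frac{5}{6 \left(x + 4\right)} - \frac{5}{3 \left(x + 3\right)} + \frac{5}{6 \left(x + 2\right)}; each piece integrates to a log, atan, or power term.
F(x) = - \frac{5 \left(2 \log{\left(x + 3 \right)} - \log{\left(x^{2} + 6 x + 8 \right)}\right)}{6} is an antiderivative of f.
Check: d/dx[- \frac{5 \left(2 \log{\left(x + 3 \right)} - \log{\left(x^{2} + 6 x + 8 \right)}\right)}{6}] = \frac{5}{3 x^{3} + 27 x^{2} + 78 x + 72}, which equals f(x).
F(3) = - \frac{5 \log{\left(6 \right)}}{3} + \frac{5 \log{\left(35 \right)}}{6}; F(1) = - \frac{5 \log{\left(4 \right)}}{3} + \frac{5 \log{\left(15 \right)}}{6}.
Integral = F(3) - F(1) = - \frac{5 \log{\left(6 \right)}}{3} - \frac{5 \log{\left(15 \right)}}{6} + \frac{5 \log{\left(4 \right)}}{3} + \frac{5 \log{\left(35 \right)}}{6}.

Antiderivative: F(x) = - \frac{5 \left(2 \log{\left(x + 3 \right)} - \log{\left(x^{2} + 6 x + 8 \right)}\right)}{6}; value = - \frac{5 \log{\left(6 \right)}}{3} - \frac{5 \log{\left(15 \right)}}{6} + \frac{5 \log{\left(4 \right)}}{3} + \frac{5 \log{\left(35 \right)}}{6}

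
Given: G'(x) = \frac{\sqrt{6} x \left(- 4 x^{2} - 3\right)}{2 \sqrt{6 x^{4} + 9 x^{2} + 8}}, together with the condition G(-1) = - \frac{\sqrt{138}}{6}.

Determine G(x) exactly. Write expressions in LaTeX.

G(x) = - \frac{\sqrt{6} \sqrt{6 x^{4} + 9 x^{2} + 8}}{6}

G'(x) matches the chain-rule pattern g'(h)*h' with inner function h(x) = x^{4} + \frac{3 x^{2}}{2} + \frac{4}{3}; substituting u = h(x) collapses the integral.
A general antiderivative is - \sqrt{x^{4} + \frac{3 x^{2}}{2} + \frac{4}{3}} + C.
The condition gives C = - \frac{\sqrt{138}}{6} - (- \frac{\sqrt{138}}{6}) = 0.
So G(x) = - \frac{\sqrt{6} \sqrt{6 x^{4} + 9 x^{2} + 8}}{6}.
Check: d/dx[- \frac{\sqrt{6} \sqrt{6 x^{4} + 9 x^{2} + 8}}{6}] = \frac{- 4 \sqrt{6} x^{3} - 3 \sqrt{6} x}{2 \sqrt{6 x^{4} + 9 x^{2} + 8}}, which equals G'(x).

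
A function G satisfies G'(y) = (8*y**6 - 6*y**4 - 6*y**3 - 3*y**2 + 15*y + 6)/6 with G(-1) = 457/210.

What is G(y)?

Differentiate the proposed G(y) back; it has to land on the given G'(y).
A general antiderivative is 4*y**7/21 - y**5/5 - y**4/4 - y**3/6 + 5*y**2/4 + y + C.
The condition gives C = 457/210 - (37/210) = 2.
So G(y) = 4*y**7/21 - y**5/5 - y**4/4 - y**3/6 + 5*y**2/4 + y + 2.
Check: d/dy[4*y**7/21 - y**5/5 - y**4/4 - y**3/6 + 5*y**2/4 + y + 2] = 4*y**6/3 - y**4 - y**3 - y**2/2 + 5*y/2 + 1, which equals G'(y).

G(y) = 4*y**7/21 - y**5/5 - y**4/4 - y**3/6 + 5*y**2/4 + y + 2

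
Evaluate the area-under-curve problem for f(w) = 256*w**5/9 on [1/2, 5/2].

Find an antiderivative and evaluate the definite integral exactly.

A candidate is checked by its d/dw: the result must match f(w).
F(w) = 128*w**6/27 is an antiderivative of f.
Check: d/dw[128*w**6/27] = 256*w**5/9 = f(w).
F(5/2) = 31250/27; F(1/2) = 2/27.
Integral = F(5/2) - F(1/2) = 3472/3.

Antiderivative: F(w) = 128*w**6/27; value = 3472/3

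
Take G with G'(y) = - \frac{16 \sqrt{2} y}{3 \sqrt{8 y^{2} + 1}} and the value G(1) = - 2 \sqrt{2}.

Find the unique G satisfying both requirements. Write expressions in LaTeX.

G'(y) matches the chain-rule pattern g'(h)*h' with inner function h(y) = 4 y^{2} + \frac{1}{2}; substituting u = h(y) collapses the integral.
A general antiderivative is - \frac{4 \sqrt{4 y^{2} + \frac{1}{2}}}{3} + C.
The condition gives C = - 2 \sqrt{2} - (- 2 \sqrt{2}) = 0.
So G(y) = - \frac{2 \sqrt{2} \sqrt{8 y^{2} + 1}}{3}.
Check: d/dy[- \frac{2 \sqrt{2} \sqrt{8 y^{2} + 1}}{3}] = - \frac{16 \sqrt{2} y}{3 \sqrt{8 y^{2} + 1}} = G'(y).

G(y) = - \frac{2 \sqrt{2} \sqrt{8 y^{2} + 1}}{3}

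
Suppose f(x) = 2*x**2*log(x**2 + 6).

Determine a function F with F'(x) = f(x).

An antiderivative F(x) passes only if d/dx[F] lands on f(x) exactly.
Check: d/dx[2*(3*x**3*log(x**2 + 6) - 2*x**3 + 36*x - 36*sqrt(6)*atan(sqrt(6)*x/6))/9] = 2*x**2*log(x**2 + 6) = f(x).

An antiderivative is F(x) = 2*(3*x**3*log(x**2 + 6) - 2*x**3 + 36*x - 36*sqrt(6)*atan(sqrt(6)*x/6))/9.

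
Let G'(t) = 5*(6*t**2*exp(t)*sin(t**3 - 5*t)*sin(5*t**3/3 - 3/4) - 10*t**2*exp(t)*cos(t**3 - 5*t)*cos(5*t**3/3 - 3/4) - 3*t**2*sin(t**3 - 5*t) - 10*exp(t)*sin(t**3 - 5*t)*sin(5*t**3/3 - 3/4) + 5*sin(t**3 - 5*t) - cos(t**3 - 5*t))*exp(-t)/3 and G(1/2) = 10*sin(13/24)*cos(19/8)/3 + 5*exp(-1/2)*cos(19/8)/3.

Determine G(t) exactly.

G'(t) has the shape u'v + uv' for u = -10*sin(5*t**3/3 - 3/4)/3 + 5*exp(-t)/3 and v = cos(t**3 - 5*t) — it is the derivative of the product u*v.
A general antiderivative is 5*(-2*sin(5*t**3/3 - 3/4) + exp(-t))*cos(t**3 - 5*t)/3 + C.
The condition gives C = 10*sin(13/24)*cos(19/8)/3 + 5*exp(-1/2)*cos(19/8)/3 - (10*sin(13/24)*cos(19/8)/3 + 5*exp(-1/2)*cos(19/8)/3) = 0.
So G(t) = -5*(2*exp(t)*sin(5*t**3/3 - 3/4) - 1)*exp(-t)*cos(t**3 - 5*t)/3.
Check: d/dt[-5*(2*exp(t)*sin(5*t**3/3 - 3/4) - 1)*exp(-t)*cos(t**3 - 5*t)/3] = (30*t**2*exp(t)*sin(t**3 - 5*t)*sin(5*t**3/3 - 3/4) - 50*t**2*exp(t)*cos(t**3 - 5*t)*cos(5*t**3/3 - 3/4) - 15*t**2*sin(t**3 - 5*t) - 50*exp(t)*sin(t**3 - 5*t)*sin(5*t**3/3 - 3/4) + 25*sin(t**3 - 5*t) - 5*cos(t**3 - 5*t))*exp(-t)/3, which equals G'(t).

G(t) = -5*(2*exp(t)*sin(5*t**3/3 - 3/4) - 1)*exp(-t)*cos(t**3 - 5*t)/3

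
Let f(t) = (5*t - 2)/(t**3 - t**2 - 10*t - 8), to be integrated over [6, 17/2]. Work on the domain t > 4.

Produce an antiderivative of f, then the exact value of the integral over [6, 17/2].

Factor the denominator ((t - 4)*(t + 1)*(t + 2)) and decompose: f = -2/(t + 2) + 7/(5*(t + 1)) + 3/(5*(t - 4)); each piece integrates to a log, atan, or power term.
F(t) = 3*log(t - 4)/5 + 7*log(t + 1)/5 - 2*log(t + 2) is an antiderivative of f.
Check: d/dt[3*log(t - 4)/5 + 7*log(t + 1)/5 - 2*log(t + 2)] = (5*t - 2)/(t**3 - t**2 - 10*t - 8) = f(t).
F(17/2) = -2*log(21/2) + 3*log(9/2)/5 + 7*log(19/2)/5; F(6) = -2*log(8) + 3*log(2)/5 + 7*log(7)/5.
Integral = F(17/2) - F(6) = -2*log(21/2) - 7*log(7)/5 - 3*log(2)/5 + 3*log(9/2)/5 + 7*log(19/2)/5 + 2*log(8).

Antiderivative: F(t) = 3*log(t - 4)/5 + 7*log(t + 1)/5 - 2*log(t + 2); value = -2*log(21/2) - 7*log(7)/5 - 3*log(2)/5 + 3*log(9/2)/5 + 7*log(19/2)/5 + 2*log(8)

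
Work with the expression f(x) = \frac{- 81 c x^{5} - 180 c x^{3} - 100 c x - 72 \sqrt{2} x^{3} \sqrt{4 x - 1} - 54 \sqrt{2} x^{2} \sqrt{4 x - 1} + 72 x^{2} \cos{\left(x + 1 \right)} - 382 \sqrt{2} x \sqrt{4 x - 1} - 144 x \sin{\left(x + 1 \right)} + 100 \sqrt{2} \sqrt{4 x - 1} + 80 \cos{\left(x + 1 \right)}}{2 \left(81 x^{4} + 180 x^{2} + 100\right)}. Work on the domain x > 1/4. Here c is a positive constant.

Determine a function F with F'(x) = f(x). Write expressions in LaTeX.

An antiderivative is F(x) = - \frac{9 c x^{4} + 10 c x^{2} + 32 \sqrt{2} x^{2} \sqrt{4 x - 1} - 16 \sqrt{2} x \sqrt{4 x - 1} + 2 \sqrt{2} \sqrt{4 x - 1} - 16 \sin{\left(x + 1 \right)}}{4 \left(9 x^{2} + 10\right)}.

A candidate is checked by its d/dx: the result must match f(x).
Check: d/dx[- \frac{9 c x^{4} + 10 c x^{2} + 32 \sqrt{2} x^{2} \sqrt{4 x - 1} - 16 \sqrt{2} x \sqrt{4 x - 1} + 2 \sqrt{2} \sqrt{4 x - 1} - 16 \sin{\left(x + 1 \right)}}{4 \left(9 x^{2} + 10\right)}] = \frac{- 81 c x^{5} \sqrt{4 x - 1} - 180 c x^{3} \sqrt{4 x - 1} - 100 c x \sqrt{4 x - 1} - 288 \sqrt{2} x^{4} - 144 \sqrt{2} x^{3} + 72 x^{2} \sqrt{4 x - 1} \cos{\left(x + 1 \right)} - 1474 \sqrt{2} x^{2} - 144 x \sqrt{4 x - 1} \sin{\left(x + 1 \right)} + 782 \sqrt{2} x + 80 \sqrt{4 x - 1} \cos{\left(x + 1 \right)} - 100 \sqrt{2}}{162 x^{4} \sqrt{4 x - 1} + 360 x^{2} \sqrt{4 x - 1} + 200 \sqrt{4 x - 1}}, which equals f(x).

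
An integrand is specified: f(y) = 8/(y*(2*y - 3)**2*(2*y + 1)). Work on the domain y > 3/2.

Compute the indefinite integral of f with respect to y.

The denominator factors as y*(2*y - 3)**2*(2*y + 1); partial fractions split f into directly integrable pieces: -1/(2*y + 1) - 7/(9*(2*y - 3)) + 4/(3*(2*y - 3)**2) + 8/(9*y).
Check: d/dy[-(-32*y*log(y) + 14*y*log(y - 3/2) + 18*y*log(y + 1/2) + 48*log(y) - 21*log(y - 3/2) - 27*log(y + 1/2) + 12)/(18*(2*y - 3))] = 8/(8*y**4 - 20*y**3 + 6*y**2 + 9*y), which equals f(y).

F(y) = -(-32*y*log(y) + 14*y*log(y - 3/2) + 18*y*log(y + 1/2) + 48*log(y) - 21*log(y - 3/2) - 27*log(y + 1/2) + 12)/(18*(2*y - 3)) + C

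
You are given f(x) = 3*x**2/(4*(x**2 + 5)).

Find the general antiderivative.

Check any antiderivative F(x) by computing F'(x) and comparing it with f(x).
Check: d/dx[3*x/4 - 3*sqrt(5)*atan(sqrt(5)*x/5)/4] = 3*x**2/(4*x**2 + 20), which equals f(x).

F(x) = 3*x/4 - 3*sqrt(5)*atan(sqrt(5)*x/5)/4 + C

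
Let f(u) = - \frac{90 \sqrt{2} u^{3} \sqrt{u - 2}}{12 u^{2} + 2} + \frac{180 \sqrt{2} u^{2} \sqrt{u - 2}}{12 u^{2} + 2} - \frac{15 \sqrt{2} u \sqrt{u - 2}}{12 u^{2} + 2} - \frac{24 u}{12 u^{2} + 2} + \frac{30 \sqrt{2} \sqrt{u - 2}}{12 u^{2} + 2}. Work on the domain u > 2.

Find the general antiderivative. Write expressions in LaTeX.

F(u) = - 3 \sqrt{2} u^{2} \sqrt{u - 2} + 12 \sqrt{2} u \sqrt{u - 2} - 12 \sqrt{2} \sqrt{u - 2} - \log{\left(3 u^{2} + \frac{1}{2} \right)} + C

The integrand splits into summands that can be handled one at a time.
Check: d/du[- 3 \sqrt{2} u^{2} \sqrt{u - 2} + 12 \sqrt{2} u \sqrt{u - 2} - 12 \sqrt{2} \sqrt{u - 2} - \log{\left(3 u^{2} + \frac{1}{2} \right)}] = \frac{- 90 \sqrt{2} u^{4} + 360 \sqrt{2} u^{3} - 375 \sqrt{2} u^{2} - 24 u \sqrt{u - 2} + 60 \sqrt{2} u - 60 \sqrt{2}}{12 u^{2} \sqrt{u - 2} + 2 \sqrt{u - 2}}, which equals f(u).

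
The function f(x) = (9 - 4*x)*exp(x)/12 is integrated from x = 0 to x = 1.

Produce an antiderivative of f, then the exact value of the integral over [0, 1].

Antiderivative: F(x) = -(4*x - 13)*exp(x)/12; value = -13/12 + 3*exp(1)/4

Recognize the product-rule pattern: f = u'v + uv' with u = 13/12 - x/3, v = exp(x), so integration by parts undoes it.
F(x) = -(4*x - 13)*exp(x)/12 is an antiderivative of f.
Check: d/dx[-(4*x - 13)*exp(x)/12] = -x*exp(x)/3 + 3*exp(x)/4, which equals f(x).
F(1) = 3*exp(1)/4; F(0) = 13/12.
Integral = F(1) - F(0) = -13/12 + 3*exp(1)/4.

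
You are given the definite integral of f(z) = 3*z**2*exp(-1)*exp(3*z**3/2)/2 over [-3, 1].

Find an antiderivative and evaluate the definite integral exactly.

Antiderivative: F(z) = exp(3*z**3/2 - 1)/3; value = -exp(-83/2)/3 + exp(1/2)/3

f matches the chain-rule pattern g'(h)*h' with inner function h(z) = 3*z**3/2 - 1; substituting u = h(z) collapses the integral.
F(z) = exp(3*z**3/2 - 1)/3 is an antiderivative of f.
Check: d/dz[exp(3*z**3/2 - 1)/3] = 3*z**2*exp(-1)*exp(3*z**3/2)/2 = f(z).
F(1) = exp(1/2)/3; F(-3) = exp(-83/2)/3.
Integral = F(1) - F(-3) = -exp(-83/2)/3 + exp(1/2)/3.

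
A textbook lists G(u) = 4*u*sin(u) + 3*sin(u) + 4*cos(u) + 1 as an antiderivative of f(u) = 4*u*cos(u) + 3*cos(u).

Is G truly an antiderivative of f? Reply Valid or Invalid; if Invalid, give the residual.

Valid: G'(u) = f(u).

d/du[G] = 4*u*cos(u) + 3*cos(u)
This equals f(u) exactly, so the claim holds.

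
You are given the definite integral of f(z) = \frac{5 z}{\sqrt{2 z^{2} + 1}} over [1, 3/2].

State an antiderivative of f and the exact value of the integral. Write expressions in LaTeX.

f matches the chain-rule pattern g'(h)*h' with inner function h(z) = 2 z^{2} + 1; substituting u = h(z) collapses the integral.
F(z) = \frac{5 \sqrt{2 z^{2} + 1}}{2} is an antiderivative of f.
Check: d/dz[\frac{5 \sqrt{2 z^{2} + 1}}{2}] = \frac{5 z}{\sqrt{2 z^{2} + 1}} = f(z).
F(3/2) = \frac{5 \sqrt{22}}{4}; F(1) = \frac{5 \sqrt{3}}{2}.
Integral = F(3/2) - F(1) = - \frac{5 \sqrt{3}}{2} + \frac{5 \sqrt{22}}{4}.

Antiderivative: F(z) = \frac{5 \sqrt{2 z^{2} + 1}}{2}; value = - \frac{5 \sqrt{3}}{2} + \frac{5 \sqrt{22}}{4}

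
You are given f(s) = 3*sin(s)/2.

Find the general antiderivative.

F(s) = -3*cos(s)/2 + C

For F(s) to be correct the identity F'(s) - f(s) = 0 must hold.
Check: d/ds[-3*cos(s)/2] = 3*sin(s)/2 = f(s).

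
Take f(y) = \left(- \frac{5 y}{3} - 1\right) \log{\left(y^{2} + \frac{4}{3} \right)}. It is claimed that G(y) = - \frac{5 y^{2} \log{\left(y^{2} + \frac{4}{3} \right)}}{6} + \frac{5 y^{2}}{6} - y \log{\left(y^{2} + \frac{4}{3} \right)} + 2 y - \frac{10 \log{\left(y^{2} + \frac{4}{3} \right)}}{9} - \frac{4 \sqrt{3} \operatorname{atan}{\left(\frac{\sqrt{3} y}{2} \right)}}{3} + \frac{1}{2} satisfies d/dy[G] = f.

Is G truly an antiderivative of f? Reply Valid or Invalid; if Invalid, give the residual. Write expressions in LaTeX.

d/dy[G] = - \frac{5 y \log{\left(y^{2} + \frac{4}{3} \right)}}{3} - \log{\left(y^{2} + \frac{4}{3} \right)}
This equals f(y) exactly, so the claim holds.

Valid - differentiating G returns exactly f.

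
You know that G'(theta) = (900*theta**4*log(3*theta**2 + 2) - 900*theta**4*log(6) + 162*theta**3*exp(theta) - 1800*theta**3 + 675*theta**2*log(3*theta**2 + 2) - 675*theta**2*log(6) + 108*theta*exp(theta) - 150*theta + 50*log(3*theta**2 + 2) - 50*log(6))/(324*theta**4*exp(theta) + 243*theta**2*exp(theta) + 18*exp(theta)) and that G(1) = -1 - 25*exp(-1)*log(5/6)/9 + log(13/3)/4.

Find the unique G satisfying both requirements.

G(theta) = (9*exp(theta)*log(4*theta**2 + 1/3) - 36*exp(theta) - 100*log(theta**2/2 + 1/3))*exp(-theta)/36

Differentiate the proposed G(theta) back; it has to land on the given G'(theta).
A general antiderivative is log(4*theta**2 + 1/3)/4 - 25*exp(-theta)*log(theta**2/2 + 1/3)/9 + C.
The condition gives C = -1 - 25*exp(-1)*log(5/6)/9 + log(13/3)/4 - (-25*exp(-1)*log(5/6)/9 + log(13/3)/4) = -1.
So G(theta) = (9*exp(theta)*log(4*theta**2 + 1/3) - 36*exp(theta) - 100*log(theta**2/2 + 1/3))*exp(-theta)/36.
Check: d/dtheta[(9*exp(theta)*log(4*theta**2 + 1/3) - 36*exp(theta) - 100*log(theta**2/2 + 1/3))*exp(-theta)/36] = (900*theta**4*log(3*theta**2 + 2) - 900*theta**4*log(6) + 162*theta**3*exp(theta) - 1800*theta**3 + 675*theta**2*log(3*theta**2 + 2) - 675*theta**2*log(6) + 108*theta*exp(theta) - 150*theta + 50*log(3*theta**2 + 2) - 50*log(6))/(324*theta**4*exp(theta) + 243*theta**2*exp(theta) + 18*exp(theta)) = G'(theta).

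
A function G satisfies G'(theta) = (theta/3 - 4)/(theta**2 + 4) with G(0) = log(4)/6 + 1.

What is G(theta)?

G(theta) = log(theta**2 + 4)/6 - 2*atan(theta/2) + 1

A candidate passes only if d/dtheta[G] lands on the given G'(theta) exactly.
A general antiderivative is log(theta**2 + 4)/6 - 2*atan(theta/2) + C.
The condition gives C = log(4)/6 + 1 - (log(4)/6) = 1.
So G(theta) = log(theta**2 + 4)/6 - 2*atan(theta/2) + 1.
Check: d/dtheta[log(theta**2 + 4)/6 - 2*atan(theta/2) + 1] = (theta - 12)/(3*theta**2 + 12), which equals G'(theta).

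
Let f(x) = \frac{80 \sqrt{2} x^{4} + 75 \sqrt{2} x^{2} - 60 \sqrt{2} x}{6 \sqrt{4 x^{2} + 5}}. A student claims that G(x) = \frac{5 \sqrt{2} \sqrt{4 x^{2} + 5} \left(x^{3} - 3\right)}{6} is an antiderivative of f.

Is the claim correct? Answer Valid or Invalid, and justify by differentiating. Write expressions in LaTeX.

Valid. The derivative of G reproduces f.

d/dx[G] = \frac{80 \sqrt{2} x^{4} + 75 \sqrt{2} x^{2} - 60 \sqrt{2} x}{6 \sqrt{4 x^{2} + 5}}
This equals f(x) exactly, so the claim holds.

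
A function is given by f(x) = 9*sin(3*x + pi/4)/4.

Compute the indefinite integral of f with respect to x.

Check any antiderivative F(x) by computing F'(x) and comparing it with f(x).
Check: d/dx[-3*cos(3*x + pi/4)/4] = 9*sin(3*x + pi/4)/4 = f(x).

F(x) = -3*cos(3*x + pi/4)/4 + C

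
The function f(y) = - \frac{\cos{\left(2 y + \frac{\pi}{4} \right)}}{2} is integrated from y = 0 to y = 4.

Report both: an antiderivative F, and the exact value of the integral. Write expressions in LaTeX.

Antiderivative: F(y) = - \frac{\sin{\left(2 y + \frac{\pi}{4} \right)}}{4}; value = - \frac{\sin{\left(\frac{\pi}{4} + 8 \right)}}{4} + \frac{\sqrt{2}}{8}

Differentiate the proposed F(y) back; it has to land on f(y) exactly.
F(y) = - \frac{\sin{\left(2 y + \frac{\pi}{4} \right)}}{4} is an antiderivative of f.
Check: d/dy[- \frac{\sin{\left(2 y + \frac{\pi}{4} \right)}}{4}] = - \frac{\cos{\left(2 y + \frac{\pi}{4} \right)}}{2} = f(y).
F(4) = - \frac{\sin{\left(\frac{\pi}{4} + 8 \right)}}{4}; F(0) = - \frac{\sqrt{2}}{8}.
Integral = F(4) - F(0) = - \frac{\sin{\left(\frac{\pi}{4} + 8 \right)}}{4} + \frac{\sqrt{2}}{8}.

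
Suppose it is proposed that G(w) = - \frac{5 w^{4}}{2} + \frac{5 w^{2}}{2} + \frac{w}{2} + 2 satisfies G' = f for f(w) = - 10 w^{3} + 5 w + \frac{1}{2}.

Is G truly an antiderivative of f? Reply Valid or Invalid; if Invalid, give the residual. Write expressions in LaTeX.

d/dw[G] = - 10 w^{3} + 5 w + \frac{1}{2}
This equals f(w) exactly, so the claim holds.

Valid. The derivative of G reproduces f.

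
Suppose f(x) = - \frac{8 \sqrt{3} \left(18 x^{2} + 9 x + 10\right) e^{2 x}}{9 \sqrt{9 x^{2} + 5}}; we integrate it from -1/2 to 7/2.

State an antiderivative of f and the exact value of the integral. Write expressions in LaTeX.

f has the shape u'v + uv' for u = - \frac{8 \sqrt{3 x^{2} + \frac{5}{3}}}{3} and v = e^{2 x} — it is the derivative of the product u*v.
F(x) = - \frac{8 \sqrt{3 x^{2} + \frac{5}{3}} e^{2 x}}{3} is an antiderivative of f.
Check: d/dx[- \frac{8 \sqrt{3 x^{2} + \frac{5}{3}} e^{2 x}}{3}] = \frac{\sqrt{3} \left(- 144 x^{2} e^{2 x} - 72 x e^{2 x} - 80 e^{2 x}\right)}{9 \sqrt{9 x^{2} + 5}}, which equals f(x).
F(7/2) = - \frac{4 \sqrt{1383} e^{7}}{9}; F(-1/2) = - \frac{4 \sqrt{87}}{9 e}.
Integral = F(7/2) - F(-1/2) = - \frac{4 \sqrt{1383} e^{7}}{9} + \frac{4 \sqrt{87}}{9 e}.

Antiderivative: F(x) = - \frac{8 \sqrt{3 x^{2} + \frac{5}{3}} e^{2 x}}{3}; value = - \frac{4 \sqrt{1383} e^{7}}{9} + \frac{4 \sqrt{87}}{9 e}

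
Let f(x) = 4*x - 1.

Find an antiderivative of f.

An antiderivative is F(x) = (4*x**2 - 2*x + 5)/2.

For F(x) to be correct the identity F'(x) - f(x) = 0 must hold.
Check: d/dx[(4*x**2 - 2*x + 5)/2] = 4*x - 1 = f(x).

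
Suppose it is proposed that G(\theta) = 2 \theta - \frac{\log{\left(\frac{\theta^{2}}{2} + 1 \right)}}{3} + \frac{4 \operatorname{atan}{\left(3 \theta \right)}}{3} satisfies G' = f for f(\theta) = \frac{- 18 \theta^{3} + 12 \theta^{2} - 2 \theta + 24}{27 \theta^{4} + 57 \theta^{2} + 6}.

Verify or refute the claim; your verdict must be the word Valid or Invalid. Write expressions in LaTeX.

d/d\theta[G] = \frac{54 \theta^{4} - 18 \theta^{3} + 126 \theta^{2} - 2 \theta + 36}{27 \theta^{4} + 57 \theta^{2} + 6}
d/d\theta[G] - f(\theta) = 2 != 0.

Invalid: d/d\theta[G] - f = 2, which is not 0.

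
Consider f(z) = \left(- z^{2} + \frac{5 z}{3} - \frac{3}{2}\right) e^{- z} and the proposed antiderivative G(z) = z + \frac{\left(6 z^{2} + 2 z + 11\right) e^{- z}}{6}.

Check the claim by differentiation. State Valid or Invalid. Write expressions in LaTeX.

d/dz[G] = \frac{\left(- 6 z^{2} + 10 z + 6 e^{z} - 9\right) e^{- z}}{6}
d/dz[G] - f(z) = 1 != 0.

Invalid: d/dz[G] - f = 1, which is not 0.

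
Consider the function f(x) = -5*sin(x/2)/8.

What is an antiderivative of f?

An antiderivative is F(x) = 5*cos(x/2)/4.

A candidate is checked by its d/dx: the result must match f(x).
Check: d/dx[5*cos(x/2)/4] = -5*sin(x/2)/8 = f(x).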